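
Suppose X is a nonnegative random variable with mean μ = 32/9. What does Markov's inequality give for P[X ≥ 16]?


μ = E[X] = 32/9, a = 16.
Markov: P[X ≥ 16] ≤ μ/a = (32/9)/16 = 2/9.
Numerically: ≈ 0.222.
(Since a = 16 > μ = 3.556, the bound 2/9 is < 1 and informative.)

P[X ≥ 16] ≤ 2/9 ≈ 0.222.


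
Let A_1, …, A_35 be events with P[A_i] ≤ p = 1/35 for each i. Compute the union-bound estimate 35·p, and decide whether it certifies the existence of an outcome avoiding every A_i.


Union bound: P[∪_{i=1}^{35} A_i] ≤ Σ_i P[A_i] ≤ 35·p = 35·(1/35) = 1.
Numerically: 1 ≈ 1.0000.
Is 1 < 1? NO.
Since the bound 1 is ≥ 1, the union bound is uninformative here; it does NOT by itself certify existence.

35·p = 1 ≈ 1.0000; existence NOT certified by the union bound.


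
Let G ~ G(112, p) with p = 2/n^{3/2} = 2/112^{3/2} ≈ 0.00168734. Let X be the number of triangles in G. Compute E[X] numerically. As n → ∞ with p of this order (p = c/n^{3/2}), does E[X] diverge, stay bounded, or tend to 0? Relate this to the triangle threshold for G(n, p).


Number of potential triangles: C(112, 3) = 227920.
Each occurs with probability p³ ≈ (0.00168734)³ ≈ 4.80406511e-09.
By linearity: E[X] = C(112, 3)·p³ ≈ 227920 · 4.80406511e-09 ≈ 0.001095.
Since α = 3/2 > 1, p = c/n^{3/2} = o(1/n) is below the triangle threshold p ~ 1/n. Asymptotically E[X] ~ (c³/6)·n^{3(1−α)} = (2³/6)·n^{-1.5} → 0, so by Markov's inequality G has no triangles w.h.p.

E[X] ≈ 0.001095; in regime p = Θ(1/n^{3/2}) E[X] tends to 0 (below the triangle threshold p ~ 1/n).


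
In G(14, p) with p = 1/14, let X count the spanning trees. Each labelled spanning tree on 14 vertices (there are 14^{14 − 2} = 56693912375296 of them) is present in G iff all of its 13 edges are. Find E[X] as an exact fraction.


K_14 has 14^{14 − 2} = 56693912375296 labelled spanning trees.
For each such spanning tree H, let X_H = 1 if all 13 edges of H are present in G. Then P[X_H = 1] = p^{13} = (1/14)^{13} = 1/793714773254144.
Summing the indicators: E[X] = Σ_H E[X_H] = 56693912375296 · p^{13} = 56693912375296 · 1/793714773254144 = 1/14.
Numerically: E[X] ≈ 0.071429.

E[X] = 56693912375296 · (1/14)^{13} = 1/14 ≈ 0.071429.


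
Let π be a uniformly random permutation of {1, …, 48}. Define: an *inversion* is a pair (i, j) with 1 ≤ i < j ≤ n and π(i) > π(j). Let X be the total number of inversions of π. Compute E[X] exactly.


Write X = Σ X_I over the C(48, 2) = 1128 pairs i < j, with X_I the indicator of one inversion.
There are 1128 indicators.
For each fixed pair i < j, the values π(i) and π(j) are two distinct elements of {1, …, 48} in uniformly random order; by symmetry P[π(i) > π(j)] = 1/2.
By linearity: E[X] = 1128 · (1/2) = C(48, 2) · (1/2) = 1128/2 = 564 ≈ 564.0000.

E[X] = 564 = 564.0000.


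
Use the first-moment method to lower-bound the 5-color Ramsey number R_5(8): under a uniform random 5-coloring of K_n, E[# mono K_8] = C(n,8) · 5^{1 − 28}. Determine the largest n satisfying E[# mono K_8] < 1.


We need C(n, 8) · 5^{1 − 28} < 1, i.e. C(n, 8) < 5^{28 − 1} = 7450580596923828125.
Check values of n near the boundary:
  n = 861: C(861, 8) = 7250034996615275865; 7250034996615275865 < 7450580596923828125? YES
  n = 862: C(862, 8) = 7317951015318931845; 7317951015318931845 < 7450580596923828125? YES
  n = 863: C(863, 8) = 7386423071602617757; 7386423071602617757 < 7450580596923828125? YES
  n = 864: C(864, 8) = 7455455062926006708; 7455455062926006708 < 7450580596923828125? NO
The largest n with C(n, 8) < 7450580596923828125 is n = 863 (where E[X] = 7386423071602617757/7450580596923828125 ≈ 0.9914). Hence R_5(8) > 863, i.e. R_5(8) ≥ 864.

Largest n = 863; hence R_5(8) > 863.


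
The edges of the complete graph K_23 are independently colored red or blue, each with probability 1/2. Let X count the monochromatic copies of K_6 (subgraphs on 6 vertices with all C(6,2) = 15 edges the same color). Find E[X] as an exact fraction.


Let X = Σ_S X_S over the C(23, 6) = 100947 subsets S of size 6, where X_S = 1 if the K_6 on S is monochromatic.
For a fixed S, the K_6 on S has C(6, 2) = 15 edges. P[all 15 edges red] = (1/2)^15, and likewise for blue, so P[monochromatic] = 2·(1/2)^15 = 2^{1 − 15} = 1/16384.
By linearity: E[X] = C(23, 6) · 2^{1 − 15} = 100947 · 1/16384 = 100947/16384.
Numerically: E[X] ≈ 6.161316.

E[X] = C(23,6)·2^(1−C(6,2)) = 100947/16384 ≈ 6.161316.


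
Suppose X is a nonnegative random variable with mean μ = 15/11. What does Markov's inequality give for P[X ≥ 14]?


μ = E[X] = 15/11, a = 14.
Markov: P[X ≥ 14] ≤ μ/a = (15/11)/14 = 15/154.
Numerically: ≈ 0.097403.
(Since a = 14 > μ = 1.363636, the bound 15/154 is < 1 and informative.)

P[X ≥ 14] ≤ 15/154 ≈ 0.097403.


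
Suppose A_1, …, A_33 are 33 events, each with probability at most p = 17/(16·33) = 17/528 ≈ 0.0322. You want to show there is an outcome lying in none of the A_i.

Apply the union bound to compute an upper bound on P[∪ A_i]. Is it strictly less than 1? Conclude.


Union bound: P[∪_{i=1}^{33} A_i] ≤ Σ_i P[A_i] ≤ 33·p = 33·(17/528) = 17/16.
Numerically: 17/16 ≈ 1.0625.
Is 17/16 < 1? NO.
Since the bound 17/16 is ≥ 1, the union bound is uninformative here; it does NOT by itself certify existence.

33·p = 17/16 ≈ 1.0625; existence NOT certified by the union bound.


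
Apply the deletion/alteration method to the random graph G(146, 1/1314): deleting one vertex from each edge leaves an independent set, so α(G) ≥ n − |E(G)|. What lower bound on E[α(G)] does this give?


E[|E(G)|] = C(146, 2)·p = 10585 · (1/1314) = 145/18.
E[α(G)] ≥ n − E[|E(G)|] = 146 − 145/18 = 2483/18.
Numerically: ≈ 137.944444.
(This is only a lower bound; the true E[α(G)] may be larger.)

E[α(G)] ≥ 2483/18 ≈ 137.944444.


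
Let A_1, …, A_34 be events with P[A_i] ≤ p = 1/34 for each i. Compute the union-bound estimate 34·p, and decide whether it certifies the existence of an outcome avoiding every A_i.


Union bound: P[∪_{i=1}^{34} A_i] ≤ Σ_i P[A_i] ≤ 34·p = 34·(1/34) = 1.
Numerically: 1 ≈ 1.000.
Is 1 < 1? NO.
Since the bound 1 is ≥ 1, the union bound is uninformative here; it does NOT by itself certify existence.

34·p = 1 ≈ 1.000; existence NOT certified by the union bound.


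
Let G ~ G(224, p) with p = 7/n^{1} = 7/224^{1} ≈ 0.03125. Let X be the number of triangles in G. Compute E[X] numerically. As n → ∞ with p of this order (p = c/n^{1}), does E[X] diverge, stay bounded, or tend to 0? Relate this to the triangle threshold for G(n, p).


Number of potential triangles: C(224, 3) = 1848224.
Each occurs with probability p³ ≈ (0.03125)³ ≈ 3.05175781e-05.
By linearity: E[X] = C(224, 3)·p³ ≈ 1848224 · 3.05175781e-05 ≈ 56.403320.
Here α = 1, so p = 7/n is exactly at the triangle threshold p ~ 1/n. Asymptotically E[X] → c³/6 = 7³/6 = 343/6 ≈ 57.166667, a bounded constant. In this regime the triangle count is asymptotically Poisson(c³/6).

E[X] ≈ 56.403320; in regime p = Θ(1/n^{1}) E[X] stays bounded (at the triangle threshold p ~ 1/n).


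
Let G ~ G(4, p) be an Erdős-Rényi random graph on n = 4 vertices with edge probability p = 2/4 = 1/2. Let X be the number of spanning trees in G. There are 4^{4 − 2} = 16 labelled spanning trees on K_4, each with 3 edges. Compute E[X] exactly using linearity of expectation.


K_4 has 4^{4 − 2} = 16 labelled spanning trees.
For each such spanning tree H, let X_H = 1 if all 3 edges of H are present in G. Then P[X_H = 1] = p^{3} = (1/2)^{3} = 1/8.
By linearity of expectation: E[X] = Σ_H E[X_H] = 16 · p^{3} = 16 · 1/8 = 2.
Numerically: E[X] ≈ 2.

E[X] = 16 · (1/2)^{3} = 2 ≈ 2.


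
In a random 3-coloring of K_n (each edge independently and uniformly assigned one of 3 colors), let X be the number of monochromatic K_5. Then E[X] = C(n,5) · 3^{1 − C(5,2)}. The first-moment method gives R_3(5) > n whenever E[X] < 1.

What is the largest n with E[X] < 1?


We need C(n, 5) · 3^{1 − 10} < 1, i.e. C(n, 5) < 3^{10 − 1} = 19683.
Check values of n near the boundary:
  n = 16: C(16, 5) = 4368; 4368 < 19683? YES
  n = 17: C(17, 5) = 6188; 6188 < 19683? YES
  n = 18: C(18, 5) = 8568; 8568 < 19683? YES
  n = 19: C(19, 5) = 11628; 11628 < 19683? YES
  n = 20: C(20, 5) = 15504; 15504 < 19683? YES
  n = 21: C(21, 5) = 20349; 20349 < 19683? NO
  n = 22: C(22, 5) = 26334; 26334 < 19683? NO
The largest n with C(n, 5) < 19683 is n = 20 (where E[X] = 5168/6561 ≈ 0.78768). Hence R_3(5) > 20, i.e. R_3(5) ≥ 21.

Largest n = 20; hence R_3(5) > 20.


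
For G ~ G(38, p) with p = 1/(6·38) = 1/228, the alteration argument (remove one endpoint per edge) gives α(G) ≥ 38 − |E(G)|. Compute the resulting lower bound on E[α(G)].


E[|E(G)|] = C(38, 2)·p = 703 · (1/228) = 37/12.
E[α(G)] ≥ n − E[|E(G)|] = 38 − 37/12 = 419/12.
Numerically: ≈ 34.916667.
(This is only a lower bound; the true E[α(G)] may be larger.)

E[α(G)] ≥ 419/12 ≈ 34.916667.


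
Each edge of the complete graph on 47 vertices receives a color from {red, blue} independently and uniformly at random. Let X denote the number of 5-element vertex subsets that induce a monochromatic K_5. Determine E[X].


Let X = Σ_S X_S over the C(47, 5) = 1533939 subsets S of size 5, where X_S = 1 if the K_5 on S is monochromatic.
For a fixed S, the K_5 on S has C(5, 2) = 10 edges. P[all 10 edges red] = (1/2)^10, and likewise for blue, so P[monochromatic] = 2·(1/2)^10 = 2^{1 − 10} = 1/512.
By linearity: E[X] = C(47, 5) · 2^{1 − 10} = 1533939 · 1/512 = 1533939/512.
Numerically: E[X] ≈ 2995.97461.

E[X] = C(47,5)·2^(1−C(5,2)) = 1533939/512 ≈ 2995.97461.


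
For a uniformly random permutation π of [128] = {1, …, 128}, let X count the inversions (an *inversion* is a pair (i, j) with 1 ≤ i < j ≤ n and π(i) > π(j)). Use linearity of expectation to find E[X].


Write X = Σ X_I over the C(128, 2) = 8128 pairs i < j, with X_I the indicator of one inversion.
There are 8128 indicators.
For each fixed pair i < j, the values π(i) and π(j) are two distinct elements of {1, …, 128} in uniformly random order; by symmetry P[π(i) > π(j)] = 1/2.
By linearity: E[X] = 8128 · (1/2) = C(128, 2) · (1/2) = 8128/2 = 4064 ≈ 4064.00000.

E[X] = 4064 = 4064.00000.


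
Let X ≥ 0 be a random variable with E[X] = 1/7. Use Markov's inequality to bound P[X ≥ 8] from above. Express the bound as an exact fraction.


μ = E[X] = 1/7, a = 8.
Markov: P[X ≥ 8] ≤ μ/a = (1/7)/8 = 1/56.
Numerically: ≈ 0.017857.
(Since a = 8 > μ = 0.142857, the bound 1/56 is < 1 and informative.)

P[X ≥ 8] ≤ 1/56 ≈ 0.017857.


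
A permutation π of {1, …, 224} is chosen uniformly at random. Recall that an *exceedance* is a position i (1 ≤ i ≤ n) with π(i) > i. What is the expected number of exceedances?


Write X = Σ_{i=1}^{224} X_i, where X_i = 1_{π(i) > i}.
For each fixed i, π(i) is uniform over {1, …, 224} (marginal of a uniform permutation), so P[π(i) > i] = (n − i)/n. Summing: Σ_{i=1}^{224} (n − i)/n = (0 + 1 + … + 223)/224 = 224(224 − 1)/(2·224) = (224 − 1)/2.
Hence E[X] = Σ_{i=1}^{224} (224 − i)/224 = 223/2 ≈ 111.50000.

E[X] = 223/2 = 111.50000.


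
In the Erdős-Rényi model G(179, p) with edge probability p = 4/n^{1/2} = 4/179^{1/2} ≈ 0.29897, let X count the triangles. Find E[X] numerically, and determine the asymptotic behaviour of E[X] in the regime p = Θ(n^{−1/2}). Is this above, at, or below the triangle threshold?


Number of potential triangles: C(179, 3) = 939929.
Each occurs with probability p³ ≈ (0.29897)³ ≈ 2.6723936e-02.
By linearity: E[X] = C(179, 3)·p³ ≈ 939929 · 2.6723936e-02 ≈ 25118.60270.
Since α = 1/2 < 1, p = c/n^{1/2} ≫ 1/n is above the triangle threshold p ~ 1/n. Asymptotically E[X] ~ (c³/6)·n^{3(1−α)} = (4³/6)·n^{1.5} → ∞; triangles are abundant w.h.p.

E[X] ≈ 25118.60270; in regime p = Θ(1/n^{1/2}) E[X] diverges (above the triangle threshold p ~ 1/n).


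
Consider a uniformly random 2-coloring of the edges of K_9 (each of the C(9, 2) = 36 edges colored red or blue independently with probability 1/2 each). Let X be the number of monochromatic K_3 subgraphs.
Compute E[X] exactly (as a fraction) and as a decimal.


Let X = Σ_S X_S over the C(9, 3) = 84 subsets S of size 3, where X_S = 1 if the K_3 on S is monochromatic.
For a fixed S, the K_3 on S has C(3, 2) = 3 edges. P[all 3 edges red] = (1/2)^3, and likewise for blue, so P[monochromatic] = 2·(1/2)^3 = 2^{1 − 3} = 1/4.
By linearity of expectation: E[X] = C(9, 3) · 2^{1 − 3} = 84 · 1/4 = 21.
Numerically: E[X] ≈ 21.0000.

E[X] = C(9,3)·2^(1−C(3,2)) = 21 ≈ 21.0000.


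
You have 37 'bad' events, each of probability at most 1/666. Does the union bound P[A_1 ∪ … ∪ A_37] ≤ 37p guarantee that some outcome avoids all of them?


Union bound: P[∪_{i=1}^{37} A_i] ≤ Σ_i P[A_i] ≤ 37·p = 37·(1/666) = 1/18.
Numerically: 1/18 ≈ 0.056.
Is 1/18 < 1? YES.
Since P[∪ A_i] ≤ 1/18 < 1, the complement has P[∩ A_i^c] ≥ 1 − 1/18 = 17/18 > 0, so some outcome avoids every A_i.

37·p = 1/18 ≈ 0.056; existence CERTIFIED by the union bound.


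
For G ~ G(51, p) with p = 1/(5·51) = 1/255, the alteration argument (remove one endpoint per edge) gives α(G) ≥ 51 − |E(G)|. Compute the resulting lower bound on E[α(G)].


E[|E(G)|] = C(51, 2)·p = 1275 · (1/255) = 5.
E[α(G)] ≥ n − E[|E(G)|] = 51 − 5 = 46.
Numerically: ≈ 46.0000.
(This is only a lower bound; the true E[α(G)] may be larger.)

E[α(G)] ≥ 46 ≈ 46.0000.


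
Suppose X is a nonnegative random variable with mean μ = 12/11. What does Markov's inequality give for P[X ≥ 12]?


μ = E[X] = 12/11, a = 12.
Markov: P[X ≥ 12] ≤ μ/a = (12/11)/12 = 1/11.
Numerically: ≈ 0.090909.
(Since a = 12 > μ = 1.090909, the bound 1/11 is < 1 and informative.)

P[X ≥ 12] ≤ 1/11 ≈ 0.090909.


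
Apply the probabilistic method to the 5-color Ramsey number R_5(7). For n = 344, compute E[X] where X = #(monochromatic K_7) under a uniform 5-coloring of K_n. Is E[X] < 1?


E[X] = C(344, 7) · 5^{1 − 21} = 106364775244728 · 5^{−20} = 106364775244728/95367431640625.
As a reduced fraction: E[X] = 106364775244728/95367431640625 ≈ 1.1153155.
Is E[X] < 1? NO.
Since E[X] ≥ 1, the first-moment bound is inconclusive at n = 344; it does NOT by itself certify R_5(7) > 344.

E[X] = 106364775244728/95367431640625 ≈ 1.1153155; E[X] ≥ 1; first-moment method inconclusive here.


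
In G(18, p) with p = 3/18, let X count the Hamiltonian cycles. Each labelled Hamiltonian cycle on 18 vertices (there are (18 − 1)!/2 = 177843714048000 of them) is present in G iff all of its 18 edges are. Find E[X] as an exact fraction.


K_18 has (18 − 1)!/2 = 177843714048000 labelled Hamiltonian cycles.
For each such Hamiltonian cycle H, let X_H = 1 if all 18 edges of H are present in G. Then P[X_H = 1] = p^{18} = (1/6)^{18} = 1/101559956668416.
By linearity of expectation: E[X] = Σ_H E[X_H] = 177843714048000 · p^{18} = 177843714048000 · 1/101559956668416 = 14889875/8503056.
Numerically: E[X] ≈ 1.751.

E[X] = 177843714048000 · (1/6)^{18} = 14889875/8503056 ≈ 1.751.


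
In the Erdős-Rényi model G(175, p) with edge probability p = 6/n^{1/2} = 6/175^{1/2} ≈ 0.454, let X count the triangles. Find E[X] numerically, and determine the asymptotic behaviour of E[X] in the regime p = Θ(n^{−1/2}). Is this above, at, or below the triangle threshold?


Number of potential triangles: C(175, 3) = 877975.
Each occurs with probability p³ ≈ (0.454)³ ≈ 9.33032e-02.
By linearity: E[X] = C(175, 3)·p³ ≈ 877975 · 9.33032e-02 ≈ 81917.903.
Since α = 1/2 < 1, p = c/n^{1/2} ≫ 1/n is above the triangle threshold p ~ 1/n. Asymptotically E[X] ~ (c³/6)·n^{3(1−α)} = (6³/6)·n^{1.5} → ∞; triangles are abundant w.h.p.

E[X] ≈ 81917.903; in regime p = Θ(1/n^{1/2}) E[X] diverges (above the triangle threshold p ~ 1/n).


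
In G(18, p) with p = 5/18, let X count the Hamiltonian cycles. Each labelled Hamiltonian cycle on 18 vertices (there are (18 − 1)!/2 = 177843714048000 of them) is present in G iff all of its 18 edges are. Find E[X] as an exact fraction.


K_18 has (18 − 1)!/2 = 177843714048000 labelled Hamiltonian cycles.
For each such Hamiltonian cycle H, let X_H = 1 if all 18 edges of H are present in G. Then P[X_H = 1] = p^{18} = (5/18)^{18} = 3814697265625/39346408075296537575424.
By linearity of expectation: E[X] = Σ_H E[X_H] = 177843714048000 · p^{18} = 177843714048000 · 3814697265625/39346408075296537575424 = 56800365447998046875/3294258113514384.
Numerically: E[X] ≈ 17242.

E[X] = 177843714048000 · (5/18)^{18} = 56800365447998046875/3294258113514384 ≈ 17242.


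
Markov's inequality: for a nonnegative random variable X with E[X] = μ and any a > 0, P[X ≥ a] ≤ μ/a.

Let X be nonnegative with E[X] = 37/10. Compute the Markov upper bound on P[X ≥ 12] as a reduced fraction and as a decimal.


μ = E[X] = 37/10, a = 12.
Markov: P[X ≥ 12] ≤ μ/a = (37/10)/12 = 37/120.
Numerically: ≈ 0.308.
(Since a = 12 > μ = 3.700, the bound 37/120 is < 1 and informative.)

P[X ≥ 12] ≤ 37/120 ≈ 0.308.


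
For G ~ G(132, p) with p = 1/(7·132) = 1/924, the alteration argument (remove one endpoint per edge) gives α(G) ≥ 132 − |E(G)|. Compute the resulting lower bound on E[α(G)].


E[|E(G)|] = C(132, 2)·p = 8646 · (1/924) = 131/14.
E[α(G)] ≥ n − E[|E(G)|] = 132 − 131/14 = 1717/14.
Numerically: ≈ 122.643.
(This is only a lower bound; the true E[α(G)] may be larger.)

E[α(G)] ≥ 1717/14 ≈ 122.643.


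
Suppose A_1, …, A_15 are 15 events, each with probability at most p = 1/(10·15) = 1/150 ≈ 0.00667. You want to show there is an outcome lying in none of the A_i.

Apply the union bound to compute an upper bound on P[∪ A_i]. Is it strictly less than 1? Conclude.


Union bound: P[∪_{i=1}^{15} A_i] ≤ Σ_i P[A_i] ≤ 15·p = 15·(1/150) = 1/10.
Numerically: 1/10 ≈ 0.10000.
Is 1/10 < 1? YES.
Since P[∪ A_i] ≤ 1/10 < 1, the complement has P[∩ A_i^c] ≥ 1 − 1/10 = 9/10 > 0, so some outcome avoids every A_i.

15·p = 1/10 ≈ 0.10000; existence CERTIFIED by the union bound.


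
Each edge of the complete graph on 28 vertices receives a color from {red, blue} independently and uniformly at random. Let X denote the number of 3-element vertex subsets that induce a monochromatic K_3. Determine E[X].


Let X = Σ_S X_S over the C(28, 3) = 3276 subsets S of size 3, where X_S = 1 if the K_3 on S is monochromatic.
For a fixed S, the K_3 on S has C(3, 2) = 3 edges. P[all 3 edges red] = (1/2)^3, and likewise for blue, so P[monochromatic] = 2·(1/2)^3 = 2^{1 − 3} = 1/4.
Summing: E[X] = C(28, 3) · 2^{1 − 3} = 3276 · 1/4 = 819.
Numerically: E[X] ≈ 819.00000.

E[X] = C(28,3)·2^(1−C(3,2)) = 819 ≈ 819.00000.


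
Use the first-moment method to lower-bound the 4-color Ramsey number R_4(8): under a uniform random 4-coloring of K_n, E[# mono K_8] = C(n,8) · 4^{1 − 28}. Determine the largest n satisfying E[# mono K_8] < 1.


We need C(n, 8) · 4^{1 − 28} < 1, i.e. C(n, 8) < 4^{28 − 1} = 18014398509481984.
Check values of n near the boundary:
  n = 404: C(404, 8) = 16415071523485570; 16415071523485570 < 18014398509481984? YES
  n = 405: C(405, 8) = 16745853821188050; 16745853821188050 < 18014398509481984? YES
  n = 406: C(406, 8) = 17082453897995850; 17082453897995850 < 18014398509481984? YES
  n = 407: C(407, 8) = 17424959239309050; 17424959239309050 < 18014398509481984? YES
  n = 408: C(408, 8) = 17773458424095231; 17773458424095231 < 18014398509481984? YES
  n = 409: C(409, 8) = 18128041135797879; 18128041135797879 < 18014398509481984? NO
  n = 410: C(410, 8) = 18488798173326195; 18488798173326195 < 18014398509481984? NO
  n = 411: C(411, 8) = 18855821462126715; 18855821462126715 < 18014398509481984? NO
The largest n with C(n, 8) < 18014398509481984 is n = 408 (where E[X] = 17773458424095231/18014398509481984 ≈ 0.9866251). Hence R_4(8) > 408, i.e. R_4(8) ≥ 409.

Largest n = 408; hence R_4(8) > 408.


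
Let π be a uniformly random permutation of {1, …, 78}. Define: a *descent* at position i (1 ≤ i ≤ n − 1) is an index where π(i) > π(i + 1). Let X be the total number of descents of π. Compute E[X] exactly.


Write X = Σ X_I over i = 1, …, 77, with X_I the indicator of one descent.
There are 77 indicators.
For each fixed i, the pair (π(i), π(i+1)) is a uniformly random ordered pair of distinct values from {1, …, 78}; by symmetry P[π(i) > π(i+1)] = 1/2.
By linearity: E[X] = 77 · (1/2) = (78 − 1) · (1/2) = 77/2 ≈ 38.500.

E[X] = 77/2 = 38.500.


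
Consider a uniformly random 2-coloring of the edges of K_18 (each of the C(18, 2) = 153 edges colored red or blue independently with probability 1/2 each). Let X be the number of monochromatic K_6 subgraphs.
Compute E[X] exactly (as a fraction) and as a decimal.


Let X = Σ_S X_S over the C(18, 6) = 18564 subsets S of size 6, where X_S = 1 if the K_6 on S is monochromatic.
For a fixed S, the K_6 on S has C(6, 2) = 15 edges. P[all 15 edges red] = (1/2)^15, and likewise for blue, so P[monochromatic] = 2·(1/2)^15 = 2^{1 − 15} = 1/16384.
By linearity of expectation: E[X] = C(18, 6) · 2^{1 − 15} = 18564 · 1/16384 = 4641/4096.
Numerically: E[X] ≈ 1.133.

E[X] = C(18,6)·2^(1−C(6,2)) = 4641/4096 ≈ 1.133.


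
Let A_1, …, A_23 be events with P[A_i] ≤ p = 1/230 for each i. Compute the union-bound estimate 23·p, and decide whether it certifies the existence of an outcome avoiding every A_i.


Union bound: P[∪_{i=1}^{23} A_i] ≤ Σ_i P[A_i] ≤ 23·p = 23·(1/230) = 1/10.
Numerically: 1/10 ≈ 0.10000.
Is 1/10 < 1? YES.
Since P[∪ A_i] ≤ 1/10 < 1, the complement has P[∩ A_i^c] ≥ 1 − 1/10 = 9/10 > 0, so some outcome avoids every A_i.

23·p = 1/10 ≈ 0.10000; existence CERTIFIED by the union bound.


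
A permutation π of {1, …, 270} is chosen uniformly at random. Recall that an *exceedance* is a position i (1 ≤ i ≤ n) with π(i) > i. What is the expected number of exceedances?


Write X = Σ_{i=1}^{270} X_i, where X_i = 1_{π(i) > i}.
For each fixed i, π(i) is uniform over {1, …, 270} (marginal of a uniform permutation), so P[π(i) > i] = (n − i)/n. Summing: Σ_{i=1}^{270} (n − i)/n = (0 + 1 + … + 269)/270 = 270(270 − 1)/(2·270) = (270 − 1)/2.
Hence E[X] = Σ_{i=1}^{270} (270 − i)/270 = 269/2 ≈ 134.500.

E[X] = 269/2 = 134.500.


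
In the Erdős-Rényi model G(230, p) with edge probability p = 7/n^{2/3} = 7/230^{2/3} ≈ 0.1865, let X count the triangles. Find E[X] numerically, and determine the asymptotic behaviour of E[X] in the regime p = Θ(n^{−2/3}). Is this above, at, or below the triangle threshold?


Number of potential triangles: C(230, 3) = 2001460.
Each occurs with probability p³ ≈ (0.1865)³ ≈ 6.483932e-03.
By linearity: E[X] = C(230, 3)·p³ ≈ 2001460 · 6.483932e-03 ≈ 12977.3304.
Since α = 2/3 < 1, p = c/n^{2/3} ≫ 1/n is above the triangle threshold p ~ 1/n. Asymptotically E[X] ~ (c³/6)·n^{3(1−α)} = (7³/6)·n^{1} → ∞; triangles are abundant w.h.p.

E[X] ≈ 12977.3304; in regime p = Θ(1/n^{2/3}) E[X] diverges (above the triangle threshold p ~ 1/n).


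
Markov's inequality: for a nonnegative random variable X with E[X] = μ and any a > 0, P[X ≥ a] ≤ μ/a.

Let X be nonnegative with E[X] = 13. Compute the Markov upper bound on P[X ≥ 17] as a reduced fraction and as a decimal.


μ = E[X] = 13, a = 17.
Markov: P[X ≥ 17] ≤ μ/a = (13)/17 = 13/17.
Numerically: ≈ 0.764706.
(Since a = 17 > μ = 13.000000, the bound 13/17 is < 1 and informative.)

P[X ≥ 17] ≤ 13/17 ≈ 0.764706.


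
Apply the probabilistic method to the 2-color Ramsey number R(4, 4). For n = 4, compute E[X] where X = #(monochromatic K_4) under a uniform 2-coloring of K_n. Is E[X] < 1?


E[X] = C(4, 4) · 2^{1 − 6} = 1 · 2^{−5} = 1/32.
As a reduced fraction: E[X] = 1/32 ≈ 0.0312500.
Is E[X] < 1? YES.
Since E[X] < 1, there exists a 2-coloring of K_{4} with no monochromatic K_4; hence R(4, 4) > 4.

E[X] = 1/32 ≈ 0.0312500; E[X] < 1, so R(4, 4) > 4.


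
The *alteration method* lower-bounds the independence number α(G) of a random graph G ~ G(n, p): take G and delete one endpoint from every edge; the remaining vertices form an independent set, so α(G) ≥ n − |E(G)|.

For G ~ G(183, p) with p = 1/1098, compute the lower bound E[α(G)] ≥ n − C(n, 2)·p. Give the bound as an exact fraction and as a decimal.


E[|E(G)|] = C(183, 2)·p = 16653 · (1/1098) = 91/6.
E[α(G)] ≥ n − E[|E(G)|] = 183 − 91/6 = 1007/6.
Numerically: ≈ 167.83333.
(This is only a lower bound; the true E[α(G)] may be larger.)

E[α(G)] ≥ 1007/6 ≈ 167.83333.


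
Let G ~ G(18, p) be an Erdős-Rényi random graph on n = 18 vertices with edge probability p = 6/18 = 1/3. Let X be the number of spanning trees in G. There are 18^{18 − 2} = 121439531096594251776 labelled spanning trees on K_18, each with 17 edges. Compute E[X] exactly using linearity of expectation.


K_18 has 18^{18 − 2} = 121439531096594251776 labelled spanning trees.
For each such spanning tree H, let X_H = 1 if all 17 edges of H are present in G. Then P[X_H = 1] = p^{17} = (1/3)^{17} = 1/129140163.
Summing the indicators: E[X] = Σ_H E[X_H] = 121439531096594251776 · p^{17} = 121439531096594251776 · 1/129140163 = 940369969152.
Numerically: E[X] ≈ 9.4037e+11.

E[X] = 121439531096594251776 · (1/3)^{17} = 940369969152 ≈ 9.4037e+11.


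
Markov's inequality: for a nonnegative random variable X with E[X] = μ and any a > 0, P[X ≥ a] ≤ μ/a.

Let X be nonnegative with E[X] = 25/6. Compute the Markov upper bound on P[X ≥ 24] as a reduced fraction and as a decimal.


μ = E[X] = 25/6, a = 24.
Markov: P[X ≥ 24] ≤ μ/a = (25/6)/24 = 25/144.
Numerically: ≈ 0.17361.
(Since a = 24 > μ = 4.16667, the bound 25/144 is < 1 and informative.)

P[X ≥ 24] ≤ 25/144 ≈ 0.17361.


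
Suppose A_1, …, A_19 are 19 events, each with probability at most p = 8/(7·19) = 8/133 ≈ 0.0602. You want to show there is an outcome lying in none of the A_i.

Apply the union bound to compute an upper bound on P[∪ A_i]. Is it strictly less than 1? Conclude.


Union bound: P[∪_{i=1}^{19} A_i] ≤ Σ_i P[A_i] ≤ 19·p = 19·(8/133) = 8/7.
Numerically: 8/7 ≈ 1.1429.
Is 8/7 < 1? NO.
Since the bound 8/7 is ≥ 1, the union bound is uninformative here; it does NOT by itself certify existence.

19·p = 8/7 ≈ 1.1429; existence NOT certified by the union bound.


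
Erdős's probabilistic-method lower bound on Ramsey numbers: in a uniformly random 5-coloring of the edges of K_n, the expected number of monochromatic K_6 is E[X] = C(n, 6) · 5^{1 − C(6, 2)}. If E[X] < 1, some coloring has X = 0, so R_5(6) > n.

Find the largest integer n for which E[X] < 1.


We need C(n, 6) · 5^{1 − 15} < 1, i.e. C(n, 6) < 5^{15 − 1} = 6103515625.
Check values of n near the boundary:
  n = 124: C(124, 6) = 4465475476; 4465475476 < 6103515625? YES
  n = 125: C(125, 6) = 4690625500; 4690625500 < 6103515625? YES
  n = 126: C(126, 6) = 4925156775; 4925156775 < 6103515625? YES
  n = 127: C(127, 6) = 5169379425; 5169379425 < 6103515625? YES
  n = 128: C(128, 6) = 5423611200; 5423611200 < 6103515625? YES
  n = 129: C(129, 6) = 5688177600; 5688177600 < 6103515625? YES
  n = 130: C(130, 6) = 5963412000; 5963412000 < 6103515625? YES
  n = 131: C(131, 6) = 6249655776; 6249655776 < 6103515625? NO
  n = 132: C(132, 6) = 6547258432; 6547258432 < 6103515625? NO
  n = 133: C(133, 6) = 6856577728; 6856577728 < 6103515625? NO
The largest n with C(n, 6) < 6103515625 is n = 130 (where E[X] = 47707296/48828125 ≈ 0.977045). Hence R_5(6) > 130, i.e. R_5(6) ≥ 131.

Largest n = 130; hence R_5(6) > 130.


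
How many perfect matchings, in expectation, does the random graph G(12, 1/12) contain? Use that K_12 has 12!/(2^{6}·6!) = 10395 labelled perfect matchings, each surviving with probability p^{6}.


K_12 has 12!/(2^{6}·6!) = 10395 labelled perfect matchings.
For each such perfect matching H, let X_H = 1 if all 6 edges of H are present in G. Then P[X_H = 1] = p^{6} = (1/12)^{6} = 1/2985984.
By linearity: E[X] = Σ_H E[X_H] = 10395 · p^{6} = 10395 · 1/2985984 = 385/110592.
Numerically: E[X] ≈ 0.003481.

E[X] = 10395 · (1/12)^{6} = 385/110592 ≈ 0.003481.


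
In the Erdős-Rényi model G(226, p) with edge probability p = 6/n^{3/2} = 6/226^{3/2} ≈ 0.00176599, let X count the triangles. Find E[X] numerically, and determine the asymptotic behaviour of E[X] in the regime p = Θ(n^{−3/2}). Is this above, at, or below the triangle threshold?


Number of potential triangles: C(226, 3) = 1898400.
Each occurs with probability p³ ≈ (0.00176599)³ ≈ 5.50764291e-09.
By linearity: E[X] = C(226, 3)·p³ ≈ 1898400 · 5.50764291e-09 ≈ 0.010456.
Since α = 3/2 > 1, p = c/n^{3/2} = o(1/n) is below the triangle threshold p ~ 1/n. Asymptotically E[X] ~ (c³/6)·n^{3(1−α)} = (6³/6)·n^{-1.5} → 0, so by Markov's inequality G has no triangles w.h.p.

E[X] ≈ 0.010456; in regime p = Θ(1/n^{3/2}) E[X] tends to 0 (below the triangle threshold p ~ 1/n).


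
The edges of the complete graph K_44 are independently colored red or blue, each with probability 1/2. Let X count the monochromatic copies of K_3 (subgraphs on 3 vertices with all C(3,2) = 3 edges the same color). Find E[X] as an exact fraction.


Let X = Σ_S X_S over the C(44, 3) = 13244 subsets S of size 3, where X_S = 1 if the K_3 on S is monochromatic.
For a fixed S, the K_3 on S has C(3, 2) = 3 edges. P[all 3 edges red] = (1/2)^3, and likewise for blue, so P[monochromatic] = 2·(1/2)^3 = 2^{1 − 3} = 1/4.
By linearity: E[X] = C(44, 3) · 2^{1 − 3} = 13244 · 1/4 = 3311.
Numerically: E[X] ≈ 3311.00000.

E[X] = C(44,3)·2^(1−C(3,2)) = 3311 ≈ 3311.00000.


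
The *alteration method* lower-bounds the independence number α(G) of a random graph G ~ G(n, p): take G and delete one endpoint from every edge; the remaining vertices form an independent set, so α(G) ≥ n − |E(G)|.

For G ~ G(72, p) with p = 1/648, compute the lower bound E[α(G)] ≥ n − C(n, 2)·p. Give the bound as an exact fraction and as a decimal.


E[|E(G)|] = C(72, 2)·p = 2556 · (1/648) = 71/18.
E[α(G)] ≥ n − E[|E(G)|] = 72 − 71/18 = 1225/18.
Numerically: ≈ 68.055556.
(This is only a lower bound; the true E[α(G)] may be larger.)

E[α(G)] ≥ 1225/18 ≈ 68.055556.


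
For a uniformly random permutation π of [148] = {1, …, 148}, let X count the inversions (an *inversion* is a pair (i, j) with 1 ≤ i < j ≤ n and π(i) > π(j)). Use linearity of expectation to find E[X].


Write X = Σ X_I over the C(148, 2) = 10878 pairs i < j, with X_I the indicator of one inversion.
There are 10878 indicators.
For each fixed pair i < j, the values π(i) and π(j) are two distinct elements of {1, …, 148} in uniformly random order; by symmetry P[π(i) > π(j)] = 1/2.
By linearity: E[X] = 10878 · (1/2) = C(148, 2) · (1/2) = 10878/2 = 5439 ≈ 5439.000000.

E[X] = 5439 = 5439.000000.


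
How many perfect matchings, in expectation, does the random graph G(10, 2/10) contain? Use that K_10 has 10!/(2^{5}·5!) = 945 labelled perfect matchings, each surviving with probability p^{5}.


K_10 has 10!/(2^{5}·5!) = 945 labelled perfect matchings.
For each such perfect matching H, let X_H = 1 if all 5 edges of H are present in G. Then P[X_H = 1] = p^{5} = (1/5)^{5} = 1/3125.
By linearity: E[X] = Σ_H E[X_H] = 945 · p^{5} = 945 · 1/3125 = 189/625.
Numerically: E[X] ≈ 0.302.

E[X] = 945 · (1/5)^{5} = 189/625 ≈ 0.302.


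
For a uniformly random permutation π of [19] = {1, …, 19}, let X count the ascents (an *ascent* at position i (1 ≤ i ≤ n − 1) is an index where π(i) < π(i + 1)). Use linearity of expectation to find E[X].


Write X = Σ X_I over i = 1, …, 18, with X_I the indicator of one ascent.
There are 18 indicators.
For each fixed i, the pair (π(i), π(i+1)) is a uniformly random ordered pair of distinct values from {1, …, 19}; by symmetry P[π(i) < π(i+1)] = 1/2.
By linearity: E[X] = 18 · (1/2) = (19 − 1) · (1/2) = 9 ≈ 9.000000.

E[X] = 9 = 9.000000.


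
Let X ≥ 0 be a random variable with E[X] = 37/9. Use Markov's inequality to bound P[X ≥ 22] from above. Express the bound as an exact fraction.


μ = E[X] = 37/9, a = 22.
Markov: P[X ≥ 22] ≤ μ/a = (37/9)/22 = 37/198.
Numerically: ≈ 0.1869.
(Since a = 22 > μ = 4.1111, the bound 37/198 is < 1 and informative.)

P[X ≥ 22] ≤ 37/198 ≈ 0.1869.


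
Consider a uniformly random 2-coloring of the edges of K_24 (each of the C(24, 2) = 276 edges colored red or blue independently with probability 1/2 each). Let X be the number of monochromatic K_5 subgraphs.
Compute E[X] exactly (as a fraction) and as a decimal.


Let X = Σ_S X_S over the C(24, 5) = 42504 subsets S of size 5, where X_S = 1 if the K_5 on S is monochromatic.
For a fixed S, the K_5 on S has C(5, 2) = 10 edges. P[all 10 edges red] = (1/2)^10, and likewise for blue, so P[monochromatic] = 2·(1/2)^10 = 2^{1 − 10} = 1/512.
Summing: E[X] = C(24, 5) · 2^{1 − 10} = 42504 · 1/512 = 5313/64.
Numerically: E[X] ≈ 83.016.

E[X] = C(24,5)·2^(1−C(5,2)) = 5313/64 ≈ 83.016.


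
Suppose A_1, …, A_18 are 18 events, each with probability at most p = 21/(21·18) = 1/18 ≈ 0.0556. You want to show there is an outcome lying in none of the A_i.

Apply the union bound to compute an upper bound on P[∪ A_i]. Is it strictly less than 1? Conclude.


Union bound: P[∪_{i=1}^{18} A_i] ≤ Σ_i P[A_i] ≤ 18·p = 18·(1/18) = 1.
Numerically: 1 ≈ 1.0000.
Is 1 < 1? NO.
Since the bound 1 is ≥ 1, the union bound is uninformative here; it does NOT by itself certify existence.

18·p = 1 ≈ 1.0000; existence NOT certified by the union bound.


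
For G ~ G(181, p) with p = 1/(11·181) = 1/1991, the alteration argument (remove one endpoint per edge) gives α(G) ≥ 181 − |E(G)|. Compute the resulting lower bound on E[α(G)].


E[|E(G)|] = C(181, 2)·p = 16290 · (1/1991) = 90/11.
E[α(G)] ≥ n − E[|E(G)|] = 181 − 90/11 = 1901/11.
Numerically: ≈ 172.818.
(This is only a lower bound; the true E[α(G)] may be larger.)

E[α(G)] ≥ 1901/11 ≈ 172.818.


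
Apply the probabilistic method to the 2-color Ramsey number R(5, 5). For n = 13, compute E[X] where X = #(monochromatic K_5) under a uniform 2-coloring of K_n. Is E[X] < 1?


E[X] = C(13, 5) · 2^{1 − 10} = 1287 · 2^{−9} = 1287/512.
As a reduced fraction: E[X] = 1287/512 ≈ 2.514.
Is E[X] < 1? NO.
Since E[X] ≥ 1, the first-moment bound is inconclusive at n = 13; it does NOT by itself certify R(5, 5) > 13.

E[X] = 1287/512 ≈ 2.514; E[X] ≥ 1; first-moment method inconclusive here.


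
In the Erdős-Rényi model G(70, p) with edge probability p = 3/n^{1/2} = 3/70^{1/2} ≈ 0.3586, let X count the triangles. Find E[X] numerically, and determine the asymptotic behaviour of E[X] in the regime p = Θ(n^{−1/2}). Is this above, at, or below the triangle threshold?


Number of potential triangles: C(70, 3) = 54740.
Each occurs with probability p³ ≈ (0.3586)³ ≈ 4.610167e-02.
By linearity: E[X] = C(70, 3)·p³ ≈ 54740 · 4.610167e-02 ≈ 2523.6057.
Since α = 1/2 < 1, p = c/n^{1/2} ≫ 1/n is above the triangle threshold p ~ 1/n. Asymptotically E[X] ~ (c³/6)·n^{3(1−α)} = (3³/6)·n^{1.5} → ∞; triangles are abundant w.h.p.

E[X] ≈ 2523.6057; in regime p = Θ(1/n^{1/2}) E[X] diverges (above the triangle threshold p ~ 1/n).


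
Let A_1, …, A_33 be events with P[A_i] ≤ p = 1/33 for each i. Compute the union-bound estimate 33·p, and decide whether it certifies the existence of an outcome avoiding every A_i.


Union bound: P[∪_{i=1}^{33} A_i] ≤ Σ_i P[A_i] ≤ 33·p = 33·(1/33) = 1.
Numerically: 1 ≈ 1.0000.
Is 1 < 1? NO.
Since the bound 1 is ≥ 1, the union bound is uninformative here; it does NOT by itself certify existence.

33·p = 1 ≈ 1.0000; existence NOT certified by the union bound.


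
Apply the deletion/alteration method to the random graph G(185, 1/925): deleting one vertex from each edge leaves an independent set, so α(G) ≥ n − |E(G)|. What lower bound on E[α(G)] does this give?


E[|E(G)|] = C(185, 2)·p = 17020 · (1/925) = 92/5.
E[α(G)] ≥ n − E[|E(G)|] = 185 − 92/5 = 833/5.
Numerically: ≈ 166.600000.
(This is only a lower bound; the true E[α(G)] may be larger.)

E[α(G)] ≥ 833/5 ≈ 166.600000.


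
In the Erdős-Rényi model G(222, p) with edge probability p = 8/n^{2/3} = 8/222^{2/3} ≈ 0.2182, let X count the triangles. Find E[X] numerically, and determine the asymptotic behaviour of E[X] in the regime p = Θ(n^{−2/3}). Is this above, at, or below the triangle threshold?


Number of potential triangles: C(222, 3) = 1798940.
Each occurs with probability p³ ≈ (0.2182)³ ≈ 1.03887671e-02.
By linearity: E[X] = C(222, 3)·p³ ≈ 1798940 · 1.03887671e-02 ≈ 18688.768769.
Since α = 2/3 < 1, p = c/n^{2/3} ≫ 1/n is above the triangle threshold p ~ 1/n. Asymptotically E[X] ~ (c³/6)·n^{3(1−α)} = (8³/6)·n^{1} → ∞; triangles are abundant w.h.p.

E[X] ≈ 18688.768769; in regime p = Θ(1/n^{2/3}) E[X] diverges (above the triangle threshold p ~ 1/n).


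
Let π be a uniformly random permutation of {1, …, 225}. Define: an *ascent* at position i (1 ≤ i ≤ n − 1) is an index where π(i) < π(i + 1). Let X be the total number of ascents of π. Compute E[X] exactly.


Write X = Σ X_I over i = 1, …, 224, with X_I the indicator of one ascent.
There are 224 indicators.
For each fixed i, the pair (π(i), π(i+1)) is a uniformly random ordered pair of distinct values from {1, …, 225}; by symmetry P[π(i) < π(i+1)] = 1/2.
By linearity: E[X] = 224 · (1/2) = (225 − 1) · (1/2) = 112 ≈ 112.000.

E[X] = 112 = 112.000.


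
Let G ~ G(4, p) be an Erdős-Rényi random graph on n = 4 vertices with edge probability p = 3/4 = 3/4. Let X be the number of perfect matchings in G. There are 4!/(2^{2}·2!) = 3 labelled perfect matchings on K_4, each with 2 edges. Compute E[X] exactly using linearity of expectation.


K_4 has 4!/(2^{2}·2!) = 3 labelled perfect matchings.
For each such perfect matching H, let X_H = 1 if all 2 edges of H are present in G. Then P[X_H = 1] = p^{2} = (3/4)^{2} = 9/16.
By linearity: E[X] = Σ_H E[X_H] = 3 · p^{2} = 3 · 9/16 = 27/16.
Numerically: E[X] ≈ 1.6875.

E[X] = 3 · (3/4)^{2} = 27/16 ≈ 1.6875.


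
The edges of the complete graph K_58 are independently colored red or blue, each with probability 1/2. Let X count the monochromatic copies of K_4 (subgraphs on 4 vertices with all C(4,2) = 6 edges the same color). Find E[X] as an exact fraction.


Let X = Σ_S X_S over the C(58, 4) = 424270 subsets S of size 4, where X_S = 1 if the K_4 on S is monochromatic.
For a fixed S, the K_4 on S has C(4, 2) = 6 edges. P[all 6 edges red] = (1/2)^6, and likewise for blue, so P[monochromatic] = 2·(1/2)^6 = 2^{1 − 6} = 1/32.
By linearity of expectation: E[X] = C(58, 4) · 2^{1 − 6} = 424270 · 1/32 = 212135/16.
Numerically: E[X] ≈ 13258.4375.

E[X] = C(58,4)·2^(1−C(4,2)) = 212135/16 ≈ 13258.4375.


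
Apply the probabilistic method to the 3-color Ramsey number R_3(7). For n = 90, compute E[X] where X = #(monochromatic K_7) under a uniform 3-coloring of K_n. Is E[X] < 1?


E[X] = C(90, 7) · 3^{1 − 21} = 7471375560 · 3^{−20} = 7471375560/3486784401.
As a reduced fraction: E[X] = 830152840/387420489 ≈ 2.142770.
Is E[X] < 1? NO.
Since E[X] ≥ 1, the first-moment bound is inconclusive at n = 90; it does NOT by itself certify R_3(7) > 90.

E[X] = 830152840/387420489 ≈ 2.142770; E[X] ≥ 1; first-moment method inconclusive here.


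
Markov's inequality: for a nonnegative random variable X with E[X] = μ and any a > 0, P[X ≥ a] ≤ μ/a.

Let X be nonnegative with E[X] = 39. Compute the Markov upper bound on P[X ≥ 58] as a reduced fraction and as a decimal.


μ = E[X] = 39, a = 58.
Markov: P[X ≥ 58] ≤ μ/a = (39)/58 = 39/58.
Numerically: ≈ 0.6724.
(Since a = 58 > μ = 39.0000, the bound 39/58 is < 1 and informative.)

P[X ≥ 58] ≤ 39/58 ≈ 0.6724.
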